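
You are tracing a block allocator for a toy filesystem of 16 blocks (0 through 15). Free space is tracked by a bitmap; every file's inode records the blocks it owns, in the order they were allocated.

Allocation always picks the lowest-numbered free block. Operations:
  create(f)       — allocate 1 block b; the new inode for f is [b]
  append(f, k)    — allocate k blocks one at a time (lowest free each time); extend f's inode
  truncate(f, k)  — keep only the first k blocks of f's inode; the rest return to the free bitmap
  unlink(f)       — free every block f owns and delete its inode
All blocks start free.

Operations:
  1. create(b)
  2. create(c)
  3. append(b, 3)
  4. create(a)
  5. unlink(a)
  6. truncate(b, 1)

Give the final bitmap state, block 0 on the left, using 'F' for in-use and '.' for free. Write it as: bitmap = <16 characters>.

bitmap = FF..............

after create(b) → b:[0]  free=[F...............]
after create(c) → b:[0], c:[1]  free=[FF..............]
after append(b, 3) → b:[0, 2, 3, 4], c:[1]  free=[FFFFF...........]
after create(a) → a:[5], b:[0, 2, 3, 4], c:[1]  free=[FFFFFF..........]
after unlink(a) → b:[0, 2, 3, 4], c:[1]  free=[FFFFF...........]
after truncate(b, 1) → b:[0], c:[1]  free=[FF..............]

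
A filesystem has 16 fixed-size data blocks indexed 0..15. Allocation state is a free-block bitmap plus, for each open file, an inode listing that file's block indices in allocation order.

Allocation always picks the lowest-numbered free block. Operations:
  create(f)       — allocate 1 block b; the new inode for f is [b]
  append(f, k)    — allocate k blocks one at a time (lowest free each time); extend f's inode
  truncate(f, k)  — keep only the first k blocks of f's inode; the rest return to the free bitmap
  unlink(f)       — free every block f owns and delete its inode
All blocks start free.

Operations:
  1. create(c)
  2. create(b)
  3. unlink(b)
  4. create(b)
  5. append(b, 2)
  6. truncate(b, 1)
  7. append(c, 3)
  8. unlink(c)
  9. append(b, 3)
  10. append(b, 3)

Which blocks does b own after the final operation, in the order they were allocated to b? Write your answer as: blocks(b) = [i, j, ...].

  1. create(c)  ⇒  F...............  {c→[0]}
  2. create(b)  ⇒  FF..............  {b→[1]; c→[0]}
  3. unlink(b)  ⇒  F...............  {c→[0]}
  4. create(b)  ⇒  FF..............  {b→[1]; c→[0]}
  5. append(b, 2)  ⇒  FFFF............  {b→[1, 2, 3]; c→[0]}
  6. truncate(b, 1)  ⇒  FF..............  {b→[1]; c→[0]}
  7. append(c, 3)  ⇒  FFFFF...........  {b→[1]; c→[0, 2, 3, 4]}
  8. unlink(c)  ⇒  .F..............  {b→[1]}
  9. append(b, 3)  ⇒  FFFF............  {b→[1, 0, 2, 3]}
  10. append(b, 3)  ⇒  FFFFFFF.........  {b→[1, 0, 2, 3, 4, 5, 6]}

blocks(b) = [1, 0, 2, 3, 4, 5, 6]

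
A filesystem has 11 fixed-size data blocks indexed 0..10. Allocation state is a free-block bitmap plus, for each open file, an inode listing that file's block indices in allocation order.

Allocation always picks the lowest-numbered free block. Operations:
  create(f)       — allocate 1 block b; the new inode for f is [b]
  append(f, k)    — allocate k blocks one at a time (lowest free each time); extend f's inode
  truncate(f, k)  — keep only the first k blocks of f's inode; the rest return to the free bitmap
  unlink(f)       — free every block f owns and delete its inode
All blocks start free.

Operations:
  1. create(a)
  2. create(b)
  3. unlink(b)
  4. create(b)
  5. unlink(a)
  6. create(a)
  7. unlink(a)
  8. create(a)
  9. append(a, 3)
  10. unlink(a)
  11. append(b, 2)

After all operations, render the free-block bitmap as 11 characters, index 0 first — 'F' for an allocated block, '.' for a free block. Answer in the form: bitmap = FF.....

[1] create(a) — a=0 (map F..........)
[2] create(b) — a=0 b=1 (map FF.........)
[3] unlink(b) — a=0 (map F..........)
[4] create(b) — a=0 b=1 (map FF.........)
[5] unlink(a) — b=1 (map .F.........)
[6] create(a) — a=0 b=1 (map FF.........)
[7] unlink(a) — b=1 (map .F.........)
[8] create(a) — a=0 b=1 (map FF.........)
[9] append(a, 3) — a=0,2,3,4 b=1 (map FFFFF......)
[10] unlink(a) — b=1 (map .F.........)
[11] append(b, 2) — b=1,0,2 (map FFF........)

bitmap = FFF........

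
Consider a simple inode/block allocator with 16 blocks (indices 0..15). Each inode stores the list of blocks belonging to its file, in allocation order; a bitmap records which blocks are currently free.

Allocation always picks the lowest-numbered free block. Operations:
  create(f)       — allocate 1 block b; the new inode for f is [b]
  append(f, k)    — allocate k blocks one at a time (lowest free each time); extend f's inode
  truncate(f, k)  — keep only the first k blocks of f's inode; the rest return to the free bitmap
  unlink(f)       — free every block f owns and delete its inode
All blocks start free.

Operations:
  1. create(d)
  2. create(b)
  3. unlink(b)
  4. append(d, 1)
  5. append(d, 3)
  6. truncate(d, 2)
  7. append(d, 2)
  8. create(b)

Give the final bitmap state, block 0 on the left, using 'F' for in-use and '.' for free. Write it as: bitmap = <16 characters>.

[1] create(d) — d=0 (map F...............)
[2] create(b) — b=1 d=0 (map FF..............)
[3] unlink(b) — d=0 (map F...............)
[4] append(d, 1) — d=0,1 (map FF..............)
[5] append(d, 3) — d=0,1,2,3,4 (map FFFFF...........)
[6] truncate(d, 2) — d=0,1 (map FF..............)
[7] append(d, 2) — d=0,1,2,3 (map FFFF............)
[8] create(b) — b=4 d=0,1,2,3 (map FFFFF...........)

bitmap = FFFFF...........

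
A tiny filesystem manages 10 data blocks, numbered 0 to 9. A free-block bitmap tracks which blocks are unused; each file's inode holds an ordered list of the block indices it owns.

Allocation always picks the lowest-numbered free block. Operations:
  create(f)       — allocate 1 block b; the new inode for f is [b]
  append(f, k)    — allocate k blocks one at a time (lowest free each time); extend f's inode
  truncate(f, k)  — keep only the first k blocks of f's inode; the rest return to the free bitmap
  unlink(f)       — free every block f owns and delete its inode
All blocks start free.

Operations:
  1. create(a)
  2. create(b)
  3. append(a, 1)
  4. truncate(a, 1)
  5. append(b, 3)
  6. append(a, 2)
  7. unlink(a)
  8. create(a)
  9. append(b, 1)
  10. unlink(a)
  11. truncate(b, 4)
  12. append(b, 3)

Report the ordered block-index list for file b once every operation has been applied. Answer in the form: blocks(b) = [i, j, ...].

blocks(b) = [1, 2, 3, 4, 0, 5, 6]

[1] create(a) — a=0 (map F.........)
[2] create(b) — a=0 b=1 (map FF........)
[3] append(a, 1) — a=0,2 b=1 (map FFF.......)
[4] truncate(a, 1) — a=0 b=1 (map FF........)
[5] append(b, 3) — a=0 b=1,2,3,4 (map FFFFF.....)
[6] append(a, 2) — a=0,5,6 b=1,2,3,4 (map FFFFFFF...)
[7] unlink(a) — b=1,2,3,4 (map .FFFF.....)
[8] create(a) — a=0 b=1,2,3,4 (map FFFFF.....)
[9] append(b, 1) — a=0 b=1,2,3,4,5 (map FFFFFF....)
[10] unlink(a) — b=1,2,3,4,5 (map .FFFFF....)
[11] truncate(b, 4) — b=1,2,3,4 (map .FFFF.....)
[12] append(b, 3) — b=1,2,3,4,0,5,6 (map FFFFFFF...)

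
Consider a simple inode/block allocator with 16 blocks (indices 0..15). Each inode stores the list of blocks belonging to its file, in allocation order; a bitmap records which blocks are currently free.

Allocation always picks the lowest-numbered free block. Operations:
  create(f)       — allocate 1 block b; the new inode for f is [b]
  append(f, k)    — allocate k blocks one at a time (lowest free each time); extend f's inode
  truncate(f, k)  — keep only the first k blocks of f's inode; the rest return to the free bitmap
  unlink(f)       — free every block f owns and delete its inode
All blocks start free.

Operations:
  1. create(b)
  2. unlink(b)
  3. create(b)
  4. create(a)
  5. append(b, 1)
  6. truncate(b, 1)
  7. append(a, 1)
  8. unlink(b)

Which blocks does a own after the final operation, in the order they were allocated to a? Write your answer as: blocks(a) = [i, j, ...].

[1] create(b) — b=0 (map F...............)
[2] unlink(b) —  (map ................)
[3] create(b) — b=0 (map F...............)
[4] create(a) — a=1 b=0 (map FF..............)
[5] append(b, 1) — a=1 b=0,2 (map FFF.............)
[6] truncate(b, 1) — a=1 b=0 (map FF..............)
[7] append(a, 1) — a=1,2 b=0 (map FFF.............)
[8] unlink(b) — a=1,2 (map .FF.............)

blocks(a) = [1, 2]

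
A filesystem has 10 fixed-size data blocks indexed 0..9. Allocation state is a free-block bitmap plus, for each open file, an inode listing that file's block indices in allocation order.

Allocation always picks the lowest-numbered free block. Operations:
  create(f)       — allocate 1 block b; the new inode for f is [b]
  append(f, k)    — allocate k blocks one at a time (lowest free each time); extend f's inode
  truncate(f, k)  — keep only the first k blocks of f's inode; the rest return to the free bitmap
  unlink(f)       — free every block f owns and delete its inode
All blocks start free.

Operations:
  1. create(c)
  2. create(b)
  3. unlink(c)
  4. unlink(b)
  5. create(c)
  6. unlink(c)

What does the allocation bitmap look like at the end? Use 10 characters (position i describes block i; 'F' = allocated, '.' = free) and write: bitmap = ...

create(c): bitmap=F......... | c=[0]
create(b): bitmap=FF........ | b=[1] c=[0]
unlink(c): bitmap=.F........ | b=[1]
unlink(b): bitmap=.......... | 
create(c): bitmap=F......... | c=[0]
unlink(c): bitmap=.......... | 

bitmap = ..........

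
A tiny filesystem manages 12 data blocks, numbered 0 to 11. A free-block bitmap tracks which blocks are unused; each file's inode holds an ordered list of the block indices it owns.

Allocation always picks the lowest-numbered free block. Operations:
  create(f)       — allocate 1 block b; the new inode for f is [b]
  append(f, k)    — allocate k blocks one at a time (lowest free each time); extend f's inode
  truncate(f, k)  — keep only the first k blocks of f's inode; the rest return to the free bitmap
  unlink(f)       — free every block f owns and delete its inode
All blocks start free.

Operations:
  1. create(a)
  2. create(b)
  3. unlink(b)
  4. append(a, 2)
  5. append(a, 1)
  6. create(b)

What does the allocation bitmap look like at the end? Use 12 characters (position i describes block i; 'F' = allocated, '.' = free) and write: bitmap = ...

bitmap = FFFFF.......

create(a): bitmap=F........... | a=[0]
create(b): bitmap=FF.......... | a=[0] b=[1]
unlink(b): bitmap=F........... | a=[0]
append(a, 2): bitmap=FFF......... | a=[0, 1, 2]
append(a, 1): bitmap=FFFF........ | a=[0, 1, 2, 3]
create(b): bitmap=FFFFF....... | a=[0, 1, 2, 3] b=[4]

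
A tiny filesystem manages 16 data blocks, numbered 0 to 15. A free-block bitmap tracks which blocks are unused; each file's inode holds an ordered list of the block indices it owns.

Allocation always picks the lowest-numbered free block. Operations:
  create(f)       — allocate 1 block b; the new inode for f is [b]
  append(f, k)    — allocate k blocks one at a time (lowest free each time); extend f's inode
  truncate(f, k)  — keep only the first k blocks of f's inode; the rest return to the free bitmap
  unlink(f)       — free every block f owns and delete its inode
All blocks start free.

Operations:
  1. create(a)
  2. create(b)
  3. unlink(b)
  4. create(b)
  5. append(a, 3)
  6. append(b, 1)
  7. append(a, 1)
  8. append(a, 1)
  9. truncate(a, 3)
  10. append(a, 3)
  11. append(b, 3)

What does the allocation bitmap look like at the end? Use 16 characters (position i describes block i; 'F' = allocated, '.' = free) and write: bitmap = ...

bitmap = FFFFFFFFFFF.....

  1. create(a)  ⇒  F...............  {a→[0]}
  2. create(b)  ⇒  FF..............  {a→[0]; b→[1]}
  3. unlink(b)  ⇒  F...............  {a→[0]}
  4. create(b)  ⇒  FF..............  {a→[0]; b→[1]}
  5. append(a, 3)  ⇒  FFFFF...........  {a→[0, 2, 3, 4]; b→[1]}
  6. append(b, 1)  ⇒  FFFFFF..........  {a→[0, 2, 3, 4]; b→[1, 5]}
  7. append(a, 1)  ⇒  FFFFFFF.........  {a→[0, 2, 3, 4, 6]; b→[1, 5]}
  8. append(a, 1)  ⇒  FFFFFFFF........  {a→[0, 2, 3, 4, 6, 7]; b→[1, 5]}
  9. truncate(a, 3)  ⇒  FFFF.F..........  {a→[0, 2, 3]; b→[1, 5]}
  10. append(a, 3)  ⇒  FFFFFFFF........  {a→[0, 2, 3, 4, 6, 7]; b→[1, 5]}
  11. append(b, 3)  ⇒  FFFFFFFFFFF.....  {a→[0, 2, 3, 4, 6, 7]; b→[1, 5, 8, 9, 10]}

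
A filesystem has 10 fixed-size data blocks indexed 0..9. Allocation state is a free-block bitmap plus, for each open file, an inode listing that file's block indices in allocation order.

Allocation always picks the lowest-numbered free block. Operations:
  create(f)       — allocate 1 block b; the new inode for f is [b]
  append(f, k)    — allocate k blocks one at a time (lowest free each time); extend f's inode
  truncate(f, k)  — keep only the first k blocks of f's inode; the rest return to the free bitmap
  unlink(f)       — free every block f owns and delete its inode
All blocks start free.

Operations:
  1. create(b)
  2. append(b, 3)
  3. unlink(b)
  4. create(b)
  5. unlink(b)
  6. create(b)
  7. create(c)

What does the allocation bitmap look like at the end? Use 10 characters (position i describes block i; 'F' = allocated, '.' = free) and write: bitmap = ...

[1] create(b) — b=0 (map F.........)
[2] append(b, 3) — b=0,1,2,3 (map FFFF......)
[3] unlink(b) —  (map ..........)
[4] create(b) — b=0 (map F.........)
[5] unlink(b) —  (map ..........)
[6] create(b) — b=0 (map F.........)
[7] create(c) — b=0 c=1 (map FF........)

bitmap = FF........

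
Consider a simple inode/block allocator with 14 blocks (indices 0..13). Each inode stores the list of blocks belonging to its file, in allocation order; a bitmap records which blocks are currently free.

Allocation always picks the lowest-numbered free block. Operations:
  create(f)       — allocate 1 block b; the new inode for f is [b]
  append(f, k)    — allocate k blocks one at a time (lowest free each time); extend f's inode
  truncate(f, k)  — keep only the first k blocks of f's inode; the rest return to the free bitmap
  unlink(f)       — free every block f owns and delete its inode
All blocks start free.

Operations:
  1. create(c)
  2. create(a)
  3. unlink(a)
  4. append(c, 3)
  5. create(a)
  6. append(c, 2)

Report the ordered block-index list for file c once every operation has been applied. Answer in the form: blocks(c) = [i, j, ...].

blocks(c) = [0, 1, 2, 3, 5, 6]

  1. create(c)  ⇒  F.............  {c→[0]}
  2. create(a)  ⇒  FF............  {a→[1]; c→[0]}
  3. unlink(a)  ⇒  F.............  {c→[0]}
  4. append(c, 3)  ⇒  FFFF..........  {c→[0, 1, 2, 3]}
  5. create(a)  ⇒  FFFFF.........  {a→[4]; c→[0, 1, 2, 3]}
  6. append(c, 2)  ⇒  FFFFFFF.......  {a→[4]; c→[0, 1, 2, 3, 5, 6]}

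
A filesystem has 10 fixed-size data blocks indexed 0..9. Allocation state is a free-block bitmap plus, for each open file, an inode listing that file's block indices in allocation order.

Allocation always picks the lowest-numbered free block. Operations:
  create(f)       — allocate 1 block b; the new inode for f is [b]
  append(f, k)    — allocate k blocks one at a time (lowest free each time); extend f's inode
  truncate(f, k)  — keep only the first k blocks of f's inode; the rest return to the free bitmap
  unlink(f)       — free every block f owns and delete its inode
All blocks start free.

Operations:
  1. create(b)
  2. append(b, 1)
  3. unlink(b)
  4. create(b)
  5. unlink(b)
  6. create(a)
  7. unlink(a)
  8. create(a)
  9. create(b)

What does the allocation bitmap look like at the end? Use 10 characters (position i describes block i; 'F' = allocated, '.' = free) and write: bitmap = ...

bitmap = FF........

after create(b) → b:[0]  free=[F.........]
after append(b, 1) → b:[0, 1]  free=[FF........]
after unlink(b) →   free=[..........]
after create(b) → b:[0]  free=[F.........]
after unlink(b) →   free=[..........]
after create(a) → a:[0]  free=[F.........]
after unlink(a) →   free=[..........]
after create(a) → a:[0]  free=[F.........]
after create(b) → a:[0], b:[1]  free=[FF........]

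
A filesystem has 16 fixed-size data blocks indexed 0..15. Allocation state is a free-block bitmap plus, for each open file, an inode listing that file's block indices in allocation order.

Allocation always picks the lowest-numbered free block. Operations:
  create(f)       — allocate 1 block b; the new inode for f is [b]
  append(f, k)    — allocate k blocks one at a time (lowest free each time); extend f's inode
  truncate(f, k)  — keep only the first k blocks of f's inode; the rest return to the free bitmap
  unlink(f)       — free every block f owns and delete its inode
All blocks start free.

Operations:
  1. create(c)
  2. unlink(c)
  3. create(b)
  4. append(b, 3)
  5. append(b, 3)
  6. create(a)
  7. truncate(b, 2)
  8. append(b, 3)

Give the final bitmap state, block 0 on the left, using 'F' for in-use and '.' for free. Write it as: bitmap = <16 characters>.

bitmap = FFFFF..F........

  1. create(c)  ⇒  F...............  {c→[0]}
  2. unlink(c)  ⇒  ................  {}
  3. create(b)  ⇒  F...............  {b→[0]}
  4. append(b, 3)  ⇒  FFFF............  {b→[0, 1, 2, 3]}
  5. append(b, 3)  ⇒  FFFFFFF.........  {b→[0, 1, 2, 3, 4, 5, 6]}
  6. create(a)  ⇒  FFFFFFFF........  {a→[7]; b→[0, 1, 2, 3, 4, 5, 6]}
  7. truncate(b, 2)  ⇒  FF.....F........  {a→[7]; b→[0, 1]}
  8. append(b, 3)  ⇒  FFFFF..F........  {a→[7]; b→[0, 1, 2, 3, 4]}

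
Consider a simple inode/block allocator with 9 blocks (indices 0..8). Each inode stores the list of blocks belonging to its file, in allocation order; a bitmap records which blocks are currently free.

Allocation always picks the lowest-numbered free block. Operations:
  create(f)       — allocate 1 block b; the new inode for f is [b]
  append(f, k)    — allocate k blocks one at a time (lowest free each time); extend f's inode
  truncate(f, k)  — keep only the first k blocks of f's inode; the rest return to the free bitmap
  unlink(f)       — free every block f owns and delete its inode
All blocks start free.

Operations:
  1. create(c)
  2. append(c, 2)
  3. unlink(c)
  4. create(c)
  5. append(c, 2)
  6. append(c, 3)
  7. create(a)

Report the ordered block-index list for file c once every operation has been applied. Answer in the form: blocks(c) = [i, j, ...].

[1] create(c) — c=0 (map F........)
[2] append(c, 2) — c=0,1,2 (map FFF......)
[3] unlink(c) —  (map .........)
[4] create(c) — c=0 (map F........)
[5] append(c, 2) — c=0,1,2 (map FFF......)
[6] append(c, 3) — c=0,1,2,3,4,5 (map FFFFFF...)
[7] create(a) — a=6 c=0,1,2,3,4,5 (map FFFFFFF..)

blocks(c) = [0, 1, 2, 3, 4, 5]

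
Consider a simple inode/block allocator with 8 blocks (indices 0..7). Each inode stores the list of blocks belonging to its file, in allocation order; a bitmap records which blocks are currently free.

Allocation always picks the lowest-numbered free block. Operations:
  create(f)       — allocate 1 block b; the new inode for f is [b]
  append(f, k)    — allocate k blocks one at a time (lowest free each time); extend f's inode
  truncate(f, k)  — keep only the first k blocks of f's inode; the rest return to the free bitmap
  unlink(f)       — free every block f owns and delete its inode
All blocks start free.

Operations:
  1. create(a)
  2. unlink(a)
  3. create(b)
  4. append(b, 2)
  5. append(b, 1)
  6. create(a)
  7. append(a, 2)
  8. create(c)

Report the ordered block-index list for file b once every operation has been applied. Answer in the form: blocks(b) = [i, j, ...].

blocks(b) = [0, 1, 2, 3]

  1. create(a)  ⇒  F.......  {a→[0]}
  2. unlink(a)  ⇒  ........  {}
  3. create(b)  ⇒  F.......  {b→[0]}
  4. append(b, 2)  ⇒  FFF.....  {b→[0, 1, 2]}
  5. append(b, 1)  ⇒  FFFF....  {b→[0, 1, 2, 3]}
  6. create(a)  ⇒  FFFFF...  {a→[4]; b→[0, 1, 2, 3]}
  7. append(a, 2)  ⇒  FFFFFFF.  {a→[4, 5, 6]; b→[0, 1, 2, 3]}
  8. create(c)  ⇒  FFFFFFFF  {a→[4, 5, 6]; b→[0, 1, 2, 3]; c→[7]}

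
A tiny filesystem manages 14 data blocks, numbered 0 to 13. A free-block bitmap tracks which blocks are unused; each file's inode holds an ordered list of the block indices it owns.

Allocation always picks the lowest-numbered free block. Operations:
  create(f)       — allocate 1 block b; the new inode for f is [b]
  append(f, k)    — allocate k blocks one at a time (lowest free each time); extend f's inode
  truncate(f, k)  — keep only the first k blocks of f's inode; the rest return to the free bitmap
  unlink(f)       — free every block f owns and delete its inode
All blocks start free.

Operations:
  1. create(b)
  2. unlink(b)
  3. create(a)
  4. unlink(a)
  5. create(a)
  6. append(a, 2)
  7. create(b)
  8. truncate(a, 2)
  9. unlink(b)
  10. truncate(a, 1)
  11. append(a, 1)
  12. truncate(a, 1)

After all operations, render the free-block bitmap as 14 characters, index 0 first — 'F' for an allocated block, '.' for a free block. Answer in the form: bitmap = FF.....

bitmap = F.............

[1] create(b) — b=0 (map F.............)
[2] unlink(b) —  (map ..............)
[3] create(a) — a=0 (map F.............)
[4] unlink(a) —  (map ..............)
[5] create(a) — a=0 (map F.............)
[6] append(a, 2) — a=0,1,2 (map FFF...........)
[7] create(b) — a=0,1,2 b=3 (map FFFF..........)
[8] truncate(a, 2) — a=0,1 b=3 (map FF.F..........)
[9] unlink(b) — a=0,1 (map FF............)
[10] truncate(a, 1) — a=0 (map F.............)
[11] append(a, 1) — a=0,1 (map FF............)
[12] truncate(a, 1) — a=0 (map F.............)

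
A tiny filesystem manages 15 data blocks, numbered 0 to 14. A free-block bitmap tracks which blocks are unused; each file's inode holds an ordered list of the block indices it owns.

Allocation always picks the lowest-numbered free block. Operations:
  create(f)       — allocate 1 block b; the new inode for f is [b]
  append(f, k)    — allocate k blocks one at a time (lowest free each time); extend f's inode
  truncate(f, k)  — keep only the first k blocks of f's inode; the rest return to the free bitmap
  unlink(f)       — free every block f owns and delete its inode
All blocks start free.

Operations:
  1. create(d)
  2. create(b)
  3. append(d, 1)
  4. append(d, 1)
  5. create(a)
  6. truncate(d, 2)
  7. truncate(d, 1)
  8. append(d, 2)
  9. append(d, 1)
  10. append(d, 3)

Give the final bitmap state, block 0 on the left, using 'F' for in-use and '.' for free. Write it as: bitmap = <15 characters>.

create(d): bitmap=F.............. | d=[0]
create(b): bitmap=FF............. | b=[1] d=[0]
append(d, 1): bitmap=FFF............ | b=[1] d=[0, 2]
append(d, 1): bitmap=FFFF........... | b=[1] d=[0, 2, 3]
create(a): bitmap=FFFFF.......... | a=[4] b=[1] d=[0, 2, 3]
truncate(d, 2): bitmap=FFF.F.......... | a=[4] b=[1] d=[0, 2]
truncate(d, 1): bitmap=FF..F.......... | a=[4] b=[1] d=[0]
append(d, 2): bitmap=FFFFF.......... | a=[4] b=[1] d=[0, 2, 3]
append(d, 1): bitmap=FFFFFF......... | a=[4] b=[1] d=[0, 2, 3, 5]
append(d, 3): bitmap=FFFFFFFFF...... | a=[4] b=[1] d=[0, 2, 3, 5, 6, 7, 8]

bitmap = FFFFFFFFF......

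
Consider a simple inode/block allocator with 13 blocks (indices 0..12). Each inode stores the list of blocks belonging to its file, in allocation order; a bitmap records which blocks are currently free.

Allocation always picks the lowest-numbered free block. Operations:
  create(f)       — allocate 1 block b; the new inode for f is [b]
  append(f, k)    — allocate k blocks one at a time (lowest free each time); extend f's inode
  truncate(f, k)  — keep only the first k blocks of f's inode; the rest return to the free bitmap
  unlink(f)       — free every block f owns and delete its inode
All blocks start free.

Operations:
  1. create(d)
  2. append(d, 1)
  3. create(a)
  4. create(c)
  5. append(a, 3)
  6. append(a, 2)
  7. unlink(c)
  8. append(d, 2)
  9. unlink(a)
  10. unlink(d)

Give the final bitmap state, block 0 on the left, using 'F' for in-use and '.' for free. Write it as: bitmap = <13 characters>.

bitmap = .............

after create(d) → d:[0]  free=[F............]
after append(d, 1) → d:[0, 1]  free=[FF...........]
after create(a) → a:[2], d:[0, 1]  free=[FFF..........]
after create(c) → a:[2], c:[3], d:[0, 1]  free=[FFFF.........]
after append(a, 3) → a:[2, 4, 5, 6], c:[3], d:[0, 1]  free=[FFFFFFF......]
after append(a, 2) → a:[2, 4, 5, 6, 7, 8], c:[3], d:[0, 1]  free=[FFFFFFFFF....]
after unlink(c) → a:[2, 4, 5, 6, 7, 8], d:[0, 1]  free=[FFF.FFFFF....]
after append(d, 2) → a:[2, 4, 5, 6, 7, 8], d:[0, 1, 3, 9]  free=[FFFFFFFFFF...]
after unlink(a) → d:[0, 1, 3, 9]  free=[FF.F.....F...]
after unlink(d) →   free=[.............]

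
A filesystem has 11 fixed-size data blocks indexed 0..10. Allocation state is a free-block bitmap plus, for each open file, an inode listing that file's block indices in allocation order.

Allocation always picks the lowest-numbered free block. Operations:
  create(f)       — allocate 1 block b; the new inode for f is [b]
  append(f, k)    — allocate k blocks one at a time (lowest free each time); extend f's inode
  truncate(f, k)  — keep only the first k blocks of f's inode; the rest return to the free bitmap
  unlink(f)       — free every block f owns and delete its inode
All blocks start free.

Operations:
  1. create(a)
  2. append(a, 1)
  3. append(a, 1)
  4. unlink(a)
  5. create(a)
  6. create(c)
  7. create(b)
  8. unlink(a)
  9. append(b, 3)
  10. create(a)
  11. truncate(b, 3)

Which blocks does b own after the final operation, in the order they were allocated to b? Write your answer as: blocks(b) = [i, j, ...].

after create(a) → a:[0]  free=[F..........]
after append(a, 1) → a:[0, 1]  free=[FF.........]
after append(a, 1) → a:[0, 1, 2]  free=[FFF........]
after unlink(a) →   free=[...........]
after create(a) → a:[0]  free=[F..........]
after create(c) → a:[0], c:[1]  free=[FF.........]
after create(b) → a:[0], b:[2], c:[1]  free=[FFF........]
after unlink(a) → b:[2], c:[1]  free=[.FF........]
after append(b, 3) → b:[2, 0, 3, 4], c:[1]  free=[FFFFF......]
after create(a) → a:[5], b:[2, 0, 3, 4], c:[1]  free=[FFFFFF.....]
after truncate(b, 3) → a:[5], b:[2, 0, 3], c:[1]  free=[FFFF.F.....]

blocks(b) = [2, 0, 3]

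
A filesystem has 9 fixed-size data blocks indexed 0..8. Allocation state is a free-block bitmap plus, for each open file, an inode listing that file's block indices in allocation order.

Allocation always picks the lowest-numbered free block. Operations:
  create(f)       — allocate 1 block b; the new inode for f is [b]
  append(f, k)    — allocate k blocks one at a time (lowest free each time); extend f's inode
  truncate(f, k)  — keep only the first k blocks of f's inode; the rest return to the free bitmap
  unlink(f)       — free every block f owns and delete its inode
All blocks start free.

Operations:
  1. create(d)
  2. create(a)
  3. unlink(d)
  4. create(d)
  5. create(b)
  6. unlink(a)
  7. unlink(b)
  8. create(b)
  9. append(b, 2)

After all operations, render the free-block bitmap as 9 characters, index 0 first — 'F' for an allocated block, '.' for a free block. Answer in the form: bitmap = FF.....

bitmap = FFFF.....

  1. create(d)  ⇒  F........  {d→[0]}
  2. create(a)  ⇒  FF.......  {a→[1]; d→[0]}
  3. unlink(d)  ⇒  .F.......  {a→[1]}
  4. create(d)  ⇒  FF.......  {a→[1]; d→[0]}
  5. create(b)  ⇒  FFF......  {a→[1]; b→[2]; d→[0]}
  6. unlink(a)  ⇒  F.F......  {b→[2]; d→[0]}
  7. unlink(b)  ⇒  F........  {d→[0]}
  8. create(b)  ⇒  FF.......  {b→[1]; d→[0]}
  9. append(b, 2)  ⇒  FFFF.....  {b→[1, 2, 3]; d→[0]}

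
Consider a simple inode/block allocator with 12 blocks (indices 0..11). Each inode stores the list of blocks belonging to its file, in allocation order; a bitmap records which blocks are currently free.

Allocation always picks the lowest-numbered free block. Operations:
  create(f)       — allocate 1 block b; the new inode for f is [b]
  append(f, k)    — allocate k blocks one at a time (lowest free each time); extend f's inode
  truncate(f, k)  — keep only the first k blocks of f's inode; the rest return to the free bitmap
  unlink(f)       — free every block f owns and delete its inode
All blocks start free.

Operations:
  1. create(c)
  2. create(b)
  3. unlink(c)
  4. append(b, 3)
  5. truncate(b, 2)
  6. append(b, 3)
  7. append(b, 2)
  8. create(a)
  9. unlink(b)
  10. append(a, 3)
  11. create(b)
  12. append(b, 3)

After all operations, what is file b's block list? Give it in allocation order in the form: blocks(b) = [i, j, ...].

  1. create(c)  ⇒  F...........  {c→[0]}
  2. create(b)  ⇒  FF..........  {b→[1]; c→[0]}
  3. unlink(c)  ⇒  .F..........  {b→[1]}
  4. append(b, 3)  ⇒  FFFF........  {b→[1, 0, 2, 3]}
  5. truncate(b, 2)  ⇒  FF..........  {b→[1, 0]}
  6. append(b, 3)  ⇒  FFFFF.......  {b→[1, 0, 2, 3, 4]}
  7. append(b, 2)  ⇒  FFFFFFF.....  {b→[1, 0, 2, 3, 4, 5, 6]}
  8. create(a)  ⇒  FFFFFFFF....  {a→[7]; b→[1, 0, 2, 3, 4, 5, 6]}
  9. unlink(b)  ⇒  .......F....  {a→[7]}
  10. append(a, 3)  ⇒  FFF....F....  {a→[7, 0, 1, 2]}
  11. create(b)  ⇒  FFFF...F....  {a→[7, 0, 1, 2]; b→[3]}
  12. append(b, 3)  ⇒  FFFFFFFF....  {a→[7, 0, 1, 2]; b→[3, 4, 5, 6]}

blocks(b) = [3, 4, 5, 6]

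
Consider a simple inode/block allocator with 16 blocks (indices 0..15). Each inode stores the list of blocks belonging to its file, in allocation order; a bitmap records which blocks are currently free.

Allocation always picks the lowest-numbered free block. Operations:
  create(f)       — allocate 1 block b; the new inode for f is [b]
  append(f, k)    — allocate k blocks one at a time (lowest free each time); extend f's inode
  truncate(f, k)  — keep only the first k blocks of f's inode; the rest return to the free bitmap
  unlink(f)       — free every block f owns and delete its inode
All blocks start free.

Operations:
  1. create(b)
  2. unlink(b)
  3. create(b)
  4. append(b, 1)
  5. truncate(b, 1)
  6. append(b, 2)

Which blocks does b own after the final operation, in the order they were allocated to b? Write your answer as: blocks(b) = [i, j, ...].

create(b): bitmap=F............... | b=[0]
unlink(b): bitmap=................ | 
create(b): bitmap=F............... | b=[0]
append(b, 1): bitmap=FF.............. | b=[0, 1]
truncate(b, 1): bitmap=F............... | b=[0]
append(b, 2): bitmap=FFF............. | b=[0, 1, 2]

blocks(b) = [0, 1, 2]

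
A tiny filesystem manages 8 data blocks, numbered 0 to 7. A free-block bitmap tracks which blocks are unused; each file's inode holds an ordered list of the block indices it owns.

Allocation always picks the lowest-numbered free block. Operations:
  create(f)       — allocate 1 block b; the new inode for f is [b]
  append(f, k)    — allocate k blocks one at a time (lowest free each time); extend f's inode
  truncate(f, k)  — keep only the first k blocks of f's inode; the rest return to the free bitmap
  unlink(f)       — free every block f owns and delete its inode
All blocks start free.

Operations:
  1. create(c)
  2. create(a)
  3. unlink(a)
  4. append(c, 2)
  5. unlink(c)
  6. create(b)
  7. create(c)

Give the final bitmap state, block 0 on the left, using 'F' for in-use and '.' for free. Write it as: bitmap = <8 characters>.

after create(c) → c:[0]  free=[F.......]
after create(a) → a:[1], c:[0]  free=[FF......]
after unlink(a) → c:[0]  free=[F.......]
after append(c, 2) → c:[0, 1, 2]  free=[FFF.....]
after unlink(c) →   free=[........]
after create(b) → b:[0]  free=[F.......]
after create(c) → b:[0], c:[1]  free=[FF......]

bitmap = FF......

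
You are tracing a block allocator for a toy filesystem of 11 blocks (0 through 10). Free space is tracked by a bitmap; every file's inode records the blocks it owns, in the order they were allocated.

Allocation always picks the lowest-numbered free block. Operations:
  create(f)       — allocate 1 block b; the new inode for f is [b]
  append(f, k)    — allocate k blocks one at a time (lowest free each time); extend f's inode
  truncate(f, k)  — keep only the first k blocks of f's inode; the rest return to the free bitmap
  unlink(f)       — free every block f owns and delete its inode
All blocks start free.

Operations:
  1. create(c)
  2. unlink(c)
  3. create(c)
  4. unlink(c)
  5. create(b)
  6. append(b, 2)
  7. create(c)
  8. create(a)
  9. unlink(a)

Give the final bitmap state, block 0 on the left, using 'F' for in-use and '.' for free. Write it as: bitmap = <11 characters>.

after create(c) → c:[0]  free=[F..........]
after unlink(c) →   free=[...........]
after create(c) → c:[0]  free=[F..........]
after unlink(c) →   free=[...........]
after create(b) → b:[0]  free=[F..........]
after append(b, 2) → b:[0, 1, 2]  free=[FFF........]
after create(c) → b:[0, 1, 2], c:[3]  free=[FFFF.......]
after create(a) → a:[4], b:[0, 1, 2], c:[3]  free=[FFFFF......]
after unlink(a) → b:[0, 1, 2], c:[3]  free=[FFFF.......]

bitmap = FFFF.......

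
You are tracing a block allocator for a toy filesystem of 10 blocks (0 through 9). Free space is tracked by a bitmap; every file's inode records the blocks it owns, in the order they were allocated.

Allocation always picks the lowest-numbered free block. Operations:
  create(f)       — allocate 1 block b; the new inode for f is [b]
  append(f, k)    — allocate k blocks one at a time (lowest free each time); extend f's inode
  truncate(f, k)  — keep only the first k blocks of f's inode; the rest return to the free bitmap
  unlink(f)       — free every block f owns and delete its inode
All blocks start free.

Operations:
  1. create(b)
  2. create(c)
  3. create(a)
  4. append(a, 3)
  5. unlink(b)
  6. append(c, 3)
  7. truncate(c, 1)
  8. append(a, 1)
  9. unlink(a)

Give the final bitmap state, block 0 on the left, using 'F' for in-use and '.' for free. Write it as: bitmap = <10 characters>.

bitmap = .F........

  1. create(b)  ⇒  F.........  {b→[0]}
  2. create(c)  ⇒  FF........  {b→[0]; c→[1]}
  3. create(a)  ⇒  FFF.......  {a→[2]; b→[0]; c→[1]}
  4. append(a, 3)  ⇒  FFFFFF....  {a→[2, 3, 4, 5]; b→[0]; c→[1]}
  5. unlink(b)  ⇒  .FFFFF....  {a→[2, 3, 4, 5]; c→[1]}
  6. append(c, 3)  ⇒  FFFFFFFF..  {a→[2, 3, 4, 5]; c→[1, 0, 6, 7]}
  7. truncate(c, 1)  ⇒  .FFFFF....  {a→[2, 3, 4, 5]; c→[1]}
  8. append(a, 1)  ⇒  FFFFFF....  {a→[2, 3, 4, 5, 0]; c→[1]}
  9. unlink(a)  ⇒  .F........  {c→[1]}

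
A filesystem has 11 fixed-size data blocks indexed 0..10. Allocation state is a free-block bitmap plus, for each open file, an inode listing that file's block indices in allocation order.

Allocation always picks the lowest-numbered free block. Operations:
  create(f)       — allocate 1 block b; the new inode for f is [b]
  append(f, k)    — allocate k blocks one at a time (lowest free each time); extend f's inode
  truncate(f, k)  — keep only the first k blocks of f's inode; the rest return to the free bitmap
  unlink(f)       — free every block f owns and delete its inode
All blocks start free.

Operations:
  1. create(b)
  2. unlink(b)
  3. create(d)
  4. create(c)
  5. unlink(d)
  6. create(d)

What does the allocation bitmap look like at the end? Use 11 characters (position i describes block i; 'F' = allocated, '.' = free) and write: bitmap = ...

bitmap = FF.........

  1. create(b)  ⇒  F..........  {b→[0]}
  2. unlink(b)  ⇒  ...........  {}
  3. create(d)  ⇒  F..........  {d→[0]}
  4. create(c)  ⇒  FF.........  {c→[1]; d→[0]}
  5. unlink(d)  ⇒  .F.........  {c→[1]}
  6. create(d)  ⇒  FF.........  {c→[1]; d→[0]}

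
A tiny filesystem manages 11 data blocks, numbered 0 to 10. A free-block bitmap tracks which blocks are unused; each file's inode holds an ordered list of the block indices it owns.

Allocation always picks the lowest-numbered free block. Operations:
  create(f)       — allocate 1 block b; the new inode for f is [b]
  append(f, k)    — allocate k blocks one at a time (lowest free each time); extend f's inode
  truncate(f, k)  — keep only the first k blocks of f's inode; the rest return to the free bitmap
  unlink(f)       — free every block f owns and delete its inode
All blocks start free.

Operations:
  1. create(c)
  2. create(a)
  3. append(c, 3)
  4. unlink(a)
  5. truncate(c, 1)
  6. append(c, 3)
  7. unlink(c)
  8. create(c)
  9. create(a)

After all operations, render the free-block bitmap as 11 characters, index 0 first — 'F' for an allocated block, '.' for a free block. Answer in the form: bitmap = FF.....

bitmap = FF.........

  1. create(c)  ⇒  F..........  {c→[0]}
  2. create(a)  ⇒  FF.........  {a→[1]; c→[0]}
  3. append(c, 3)  ⇒  FFFFF......  {a→[1]; c→[0, 2, 3, 4]}
  4. unlink(a)  ⇒  F.FFF......  {c→[0, 2, 3, 4]}
  5. truncate(c, 1)  ⇒  F..........  {c→[0]}
  6. append(c, 3)  ⇒  FFFF.......  {c→[0, 1, 2, 3]}
  7. unlink(c)  ⇒  ...........  {}
  8. create(c)  ⇒  F..........  {c→[0]}
  9. create(a)  ⇒  FF.........  {a→[1]; c→[0]}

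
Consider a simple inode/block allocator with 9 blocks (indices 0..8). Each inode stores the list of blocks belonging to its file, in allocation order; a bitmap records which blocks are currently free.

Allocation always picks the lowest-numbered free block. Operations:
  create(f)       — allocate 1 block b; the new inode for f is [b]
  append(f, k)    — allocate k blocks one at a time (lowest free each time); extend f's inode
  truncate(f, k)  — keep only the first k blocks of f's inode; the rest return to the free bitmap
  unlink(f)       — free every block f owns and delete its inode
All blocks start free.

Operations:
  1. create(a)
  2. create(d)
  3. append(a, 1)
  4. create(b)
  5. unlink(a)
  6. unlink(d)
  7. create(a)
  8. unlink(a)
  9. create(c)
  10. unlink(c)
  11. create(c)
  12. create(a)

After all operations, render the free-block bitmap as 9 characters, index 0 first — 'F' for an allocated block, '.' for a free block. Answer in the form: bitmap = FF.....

bitmap = FF.F.....

  1. create(a)  ⇒  F........  {a→[0]}
  2. create(d)  ⇒  FF.......  {a→[0]; d→[1]}
  3. append(a, 1)  ⇒  FFF......  {a→[0, 2]; d→[1]}
  4. create(b)  ⇒  FFFF.....  {a→[0, 2]; b→[3]; d→[1]}
  5. unlink(a)  ⇒  .F.F.....  {b→[3]; d→[1]}
  6. unlink(d)  ⇒  ...F.....  {b→[3]}
  7. create(a)  ⇒  F..F.....  {a→[0]; b→[3]}
  8. unlink(a)  ⇒  ...F.....  {b→[3]}
  9. create(c)  ⇒  F..F.....  {b→[3]; c→[0]}
  10. unlink(c)  ⇒  ...F.....  {b→[3]}
  11. create(c)  ⇒  F..F.....  {b→[3]; c→[0]}
  12. create(a)  ⇒  FF.F.....  {a→[1]; b→[3]; c→[0]}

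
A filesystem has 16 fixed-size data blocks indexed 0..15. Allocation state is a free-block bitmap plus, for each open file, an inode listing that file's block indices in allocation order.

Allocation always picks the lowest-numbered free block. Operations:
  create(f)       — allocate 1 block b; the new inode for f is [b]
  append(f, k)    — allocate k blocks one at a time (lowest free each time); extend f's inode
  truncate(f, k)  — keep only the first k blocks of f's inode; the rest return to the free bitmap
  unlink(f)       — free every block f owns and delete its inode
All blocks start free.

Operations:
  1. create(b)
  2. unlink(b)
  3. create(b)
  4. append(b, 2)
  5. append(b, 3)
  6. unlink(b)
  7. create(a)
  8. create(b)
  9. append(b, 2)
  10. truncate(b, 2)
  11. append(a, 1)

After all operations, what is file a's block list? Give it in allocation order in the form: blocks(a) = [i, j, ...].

blocks(a) = [0, 3]

[1] create(b) — b=0 (map F...............)
[2] unlink(b) —  (map ................)
[3] create(b) — b=0 (map F...............)
[4] append(b, 2) — b=0,1,2 (map FFF.............)
[5] append(b, 3) — b=0,1,2,3,4,5 (map FFFFFF..........)
[6] unlink(b) —  (map ................)
[7] create(a) — a=0 (map F...............)
[8] create(b) — a=0 b=1 (map FF..............)
[9] append(b, 2) — a=0 b=1,2,3 (map FFFF............)
[10] truncate(b, 2) — a=0 b=1,2 (map FFF.............)
[11] append(a, 1) — a=0,3 b=1,2 (map FFFF............)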